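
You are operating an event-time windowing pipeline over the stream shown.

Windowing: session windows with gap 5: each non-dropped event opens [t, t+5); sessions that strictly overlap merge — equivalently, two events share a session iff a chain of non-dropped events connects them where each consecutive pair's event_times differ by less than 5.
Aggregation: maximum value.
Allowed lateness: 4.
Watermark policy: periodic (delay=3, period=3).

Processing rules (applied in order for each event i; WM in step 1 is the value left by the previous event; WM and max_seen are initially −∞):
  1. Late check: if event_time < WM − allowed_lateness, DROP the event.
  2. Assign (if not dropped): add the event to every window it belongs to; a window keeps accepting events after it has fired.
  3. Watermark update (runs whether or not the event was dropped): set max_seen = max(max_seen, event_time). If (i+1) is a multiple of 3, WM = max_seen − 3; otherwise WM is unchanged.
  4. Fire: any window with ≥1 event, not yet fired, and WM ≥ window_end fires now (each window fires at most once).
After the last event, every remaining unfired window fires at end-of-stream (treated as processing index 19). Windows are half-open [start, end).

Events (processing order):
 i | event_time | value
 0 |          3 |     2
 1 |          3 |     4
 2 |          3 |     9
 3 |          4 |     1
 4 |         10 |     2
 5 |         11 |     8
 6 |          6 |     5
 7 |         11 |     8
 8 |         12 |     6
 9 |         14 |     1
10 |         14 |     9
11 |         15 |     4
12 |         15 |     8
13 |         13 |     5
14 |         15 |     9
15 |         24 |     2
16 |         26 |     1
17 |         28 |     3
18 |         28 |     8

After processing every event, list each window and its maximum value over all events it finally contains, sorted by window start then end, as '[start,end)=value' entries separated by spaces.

i=0 t=3 v=2: → [3,8); WM=−∞
i=1 t=3 v=4: → [3,8); WM=−∞
i=2 t=3 v=9: → [3,8); WM=0
i=3 t=4 v=1: → [3,9); WM=0
i=4 t=10 v=2: → [10,15); WM=0
i=5 t=11 v=8: → [10,16); WM=8
i=6 t=6 v=5: → [3,16); WM=8
i=7 t=11 v=8: → [3,16); WM=8
i=8 t=12 v=6: → [3,17); WM=9
i=9 t=14 v=1: → [3,19); WM=9
i=10 t=14 v=9: → [3,19); WM=9
i=11 t=15 v=4: → [3,20); WM=12
i=12 t=15 v=8: → [3,20); WM=12
i=13 t=13 v=5: → [3,20); WM=12
i=14 t=15 v=9: → [3,20); WM=12
i=15 t=24 v=2: → [24,29); WM=12
i=16 t=26 v=1: → [24,31); WM=12
i=17 t=28 v=3: → [24,33); WM=25
i=18 t=28 v=8: → [24,33); WM=25

[3,20)=9 [24,33)=8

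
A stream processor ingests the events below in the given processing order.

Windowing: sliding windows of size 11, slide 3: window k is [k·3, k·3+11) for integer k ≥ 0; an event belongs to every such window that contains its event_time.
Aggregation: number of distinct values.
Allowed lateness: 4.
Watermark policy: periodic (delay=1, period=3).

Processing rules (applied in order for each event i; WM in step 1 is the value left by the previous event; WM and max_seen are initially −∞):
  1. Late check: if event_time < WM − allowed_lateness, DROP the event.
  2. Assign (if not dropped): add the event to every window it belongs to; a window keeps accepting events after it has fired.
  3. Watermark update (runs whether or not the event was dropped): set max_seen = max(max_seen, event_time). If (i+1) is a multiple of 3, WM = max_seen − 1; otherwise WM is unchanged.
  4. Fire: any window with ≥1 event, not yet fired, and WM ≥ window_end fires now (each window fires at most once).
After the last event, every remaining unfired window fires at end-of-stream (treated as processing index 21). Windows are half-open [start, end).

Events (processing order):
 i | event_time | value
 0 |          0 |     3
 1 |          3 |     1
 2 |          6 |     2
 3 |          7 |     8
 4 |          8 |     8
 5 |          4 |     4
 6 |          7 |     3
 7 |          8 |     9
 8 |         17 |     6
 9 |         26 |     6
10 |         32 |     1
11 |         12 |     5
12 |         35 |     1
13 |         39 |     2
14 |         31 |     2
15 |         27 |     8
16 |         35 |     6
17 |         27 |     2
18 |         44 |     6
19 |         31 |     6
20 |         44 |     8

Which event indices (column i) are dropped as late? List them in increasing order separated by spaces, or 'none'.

i=0 t=0 v=3: → [0,11); WM=−∞
i=1 t=3 v=1: → [3,14),[0,11); WM=−∞
i=2 t=6 v=2: → [6,17),[3,14),[0,11); WM=5
i=3 t=7 v=8: → [6,17),[3,14),[0,11); WM=5
i=4 t=8 v=8: → [6,17),[3,14),[0,11); WM=5
i=5 t=4 v=4: → [3,14),[0,11); WM=7
i=6 t=7 v=3: → [6,17),[3,14),[0,11); WM=7
i=7 t=8 v=9: → [6,17),[3,14),[0,11); WM=7
i=8 t=17 v=6: → [15,26),[12,23),[9,20); WM=16; [0,11) fires=6 [3,14) fires=6
i=9 t=26 v=6: → [24,35),[21,32),[18,29); WM=16
i=10 t=32 v=1: → [30,41),[27,38),[24,35); WM=16
i=11 t=12 v=5: → [12,23),[9,20),[6,17),[3,14); WM=31; [6,17) fires=5 [9,20) fires=2 [12,23) fires=2 [15,26) fires=1 [18,29) fires=1
i=12 t=35 v=1: → [33,44),[30,41),[27,38); WM=31
i=13 t=39 v=2: → [39,50),[36,47),[33,44),[30,41); WM=31
i=14 t=31 v=2: → [30,41),[27,38),[24,35),[21,32); WM=38; [21,32) fires=2 [24,35) fires=3 [27,38) fires=2
i=15 t=27 v=8: DROP (t<38-4); WM=38
i=16 t=35 v=6: → [33,44),[30,41),[27,38); WM=38
i=17 t=27 v=2: DROP (t<38-4); WM=38
i=18 t=44 v=6: → [42,53),[39,50),[36,47); WM=38
i=19 t=31 v=6: DROP (t<38-4); WM=38
i=20 t=44 v=8: → [42,53),[39,50),[36,47); WM=43; [30,41) fires=3

15 17 19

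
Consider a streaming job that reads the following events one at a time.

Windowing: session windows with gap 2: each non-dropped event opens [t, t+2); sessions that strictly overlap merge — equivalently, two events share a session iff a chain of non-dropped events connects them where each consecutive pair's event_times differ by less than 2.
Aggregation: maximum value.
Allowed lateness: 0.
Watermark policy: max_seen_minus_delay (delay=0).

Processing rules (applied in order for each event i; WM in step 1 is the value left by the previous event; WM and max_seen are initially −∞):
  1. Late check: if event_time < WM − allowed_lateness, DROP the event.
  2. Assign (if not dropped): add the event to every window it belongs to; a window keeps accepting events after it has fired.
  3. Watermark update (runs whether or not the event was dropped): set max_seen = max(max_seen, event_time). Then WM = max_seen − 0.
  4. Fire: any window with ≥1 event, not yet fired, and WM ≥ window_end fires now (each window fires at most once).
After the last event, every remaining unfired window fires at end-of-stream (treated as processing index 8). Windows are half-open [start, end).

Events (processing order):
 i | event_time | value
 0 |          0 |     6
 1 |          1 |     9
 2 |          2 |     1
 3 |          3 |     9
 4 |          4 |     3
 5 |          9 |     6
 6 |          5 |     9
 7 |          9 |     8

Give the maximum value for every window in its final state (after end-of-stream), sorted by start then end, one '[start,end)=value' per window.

i=0 t=0 v=6: → [0,2); WM=0
i=1 t=1 v=9: → [0,3); WM=1
i=2 t=2 v=1: → [0,4); WM=2
i=3 t=3 v=9: → [0,5); WM=3
i=4 t=4 v=3: → [0,6); WM=4
i=5 t=9 v=6: → [9,11); WM=9
i=6 t=5 v=9: DROP (t<9-0); WM=9
i=7 t=9 v=8: → [9,11); WM=9

[0,6)=9 [9,11)=8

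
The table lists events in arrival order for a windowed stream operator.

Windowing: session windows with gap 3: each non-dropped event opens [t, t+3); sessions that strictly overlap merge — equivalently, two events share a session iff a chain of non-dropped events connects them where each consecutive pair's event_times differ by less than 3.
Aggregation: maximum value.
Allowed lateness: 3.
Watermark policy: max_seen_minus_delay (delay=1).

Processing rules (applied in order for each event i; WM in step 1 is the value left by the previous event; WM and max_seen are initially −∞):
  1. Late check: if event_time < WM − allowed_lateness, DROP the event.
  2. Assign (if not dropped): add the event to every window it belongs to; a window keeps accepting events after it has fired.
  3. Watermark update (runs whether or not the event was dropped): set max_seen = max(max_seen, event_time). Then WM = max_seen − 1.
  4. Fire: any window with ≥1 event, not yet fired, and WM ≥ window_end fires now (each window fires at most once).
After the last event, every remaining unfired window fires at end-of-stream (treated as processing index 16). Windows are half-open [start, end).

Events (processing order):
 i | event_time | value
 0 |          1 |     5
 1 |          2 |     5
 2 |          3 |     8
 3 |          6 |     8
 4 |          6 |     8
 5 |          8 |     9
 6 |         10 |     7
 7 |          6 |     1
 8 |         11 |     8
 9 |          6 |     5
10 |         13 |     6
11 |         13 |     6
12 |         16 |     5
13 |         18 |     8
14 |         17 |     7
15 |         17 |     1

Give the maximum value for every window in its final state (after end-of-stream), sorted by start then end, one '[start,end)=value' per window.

i=0 t=1 v=5: → [1,4); WM=0
i=1 t=2 v=5: → [1,5); WM=1
i=2 t=3 v=8: → [1,6); WM=2
i=3 t=6 v=8: → [6,9); WM=5
i=4 t=6 v=8: → [6,9); WM=5
i=5 t=8 v=9: → [6,11); WM=7
i=6 t=10 v=7: → [6,13); WM=9
i=7 t=6 v=1: → [6,13); WM=9
i=8 t=11 v=8: → [6,14); WM=10
i=9 t=6 v=5: DROP (t<10-3); WM=10
i=10 t=13 v=6: → [6,16); WM=12
i=11 t=13 v=6: → [6,16); WM=12
i=12 t=16 v=5: → [16,19); WM=15
i=13 t=18 v=8: → [16,21); WM=17
i=14 t=17 v=7: → [16,21); WM=17
i=15 t=17 v=1: → [16,21); WM=17

[1,6)=8 [6,16)=9 [16,21)=8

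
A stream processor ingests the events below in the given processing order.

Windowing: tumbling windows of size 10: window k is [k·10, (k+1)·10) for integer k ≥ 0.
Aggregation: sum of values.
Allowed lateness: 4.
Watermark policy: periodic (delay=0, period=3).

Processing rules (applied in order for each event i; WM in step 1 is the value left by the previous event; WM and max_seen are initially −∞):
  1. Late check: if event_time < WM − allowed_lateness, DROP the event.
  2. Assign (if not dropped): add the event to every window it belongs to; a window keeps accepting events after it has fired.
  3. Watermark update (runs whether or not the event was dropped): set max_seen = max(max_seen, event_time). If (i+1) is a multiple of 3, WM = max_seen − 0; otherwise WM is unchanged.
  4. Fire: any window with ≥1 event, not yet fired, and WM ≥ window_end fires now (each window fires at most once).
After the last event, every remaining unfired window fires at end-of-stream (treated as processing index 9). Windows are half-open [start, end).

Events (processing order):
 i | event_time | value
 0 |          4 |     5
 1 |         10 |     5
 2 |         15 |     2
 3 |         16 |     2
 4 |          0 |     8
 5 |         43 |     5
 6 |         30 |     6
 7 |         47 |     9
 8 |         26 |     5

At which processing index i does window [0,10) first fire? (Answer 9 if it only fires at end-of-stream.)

i=0 t=4 v=5: → [0,10); WM=−∞
i=1 t=10 v=5: → [10,20); WM=−∞
i=2 t=15 v=2: → [10,20); WM=15; [0,10) fires=5
i=3 t=16 v=2: → [10,20); WM=15
i=4 t=0 v=8: DROP (t<15-4); WM=15
i=5 t=43 v=5: → [40,50); WM=43; [10,20) fires=9
i=6 t=30 v=6: DROP (t<43-4); WM=43
i=7 t=47 v=9: → [40,50); WM=43
i=8 t=26 v=5: DROP (t<43-4); WM=47

2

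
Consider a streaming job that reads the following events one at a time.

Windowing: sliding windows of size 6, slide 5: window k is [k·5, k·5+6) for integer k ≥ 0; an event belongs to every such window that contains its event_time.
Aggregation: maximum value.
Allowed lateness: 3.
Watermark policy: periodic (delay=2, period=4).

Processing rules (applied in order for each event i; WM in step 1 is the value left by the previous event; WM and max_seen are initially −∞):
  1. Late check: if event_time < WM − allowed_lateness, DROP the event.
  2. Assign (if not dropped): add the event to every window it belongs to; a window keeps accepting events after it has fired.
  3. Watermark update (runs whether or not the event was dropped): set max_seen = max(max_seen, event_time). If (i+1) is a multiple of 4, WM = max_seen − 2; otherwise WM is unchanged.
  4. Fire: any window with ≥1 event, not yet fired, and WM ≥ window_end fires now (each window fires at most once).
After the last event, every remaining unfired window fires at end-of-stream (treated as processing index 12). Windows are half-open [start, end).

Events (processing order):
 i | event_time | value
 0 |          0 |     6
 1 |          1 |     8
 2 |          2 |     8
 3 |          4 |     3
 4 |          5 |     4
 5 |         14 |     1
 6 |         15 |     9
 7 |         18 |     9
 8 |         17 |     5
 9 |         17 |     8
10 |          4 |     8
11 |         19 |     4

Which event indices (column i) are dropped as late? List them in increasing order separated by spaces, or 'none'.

10

i=0 t=0 v=6: → [0,6); WM=−∞
i=1 t=1 v=8: → [0,6); WM=−∞
i=2 t=2 v=8: → [0,6); WM=−∞
i=3 t=4 v=3: → [0,6); WM=2
i=4 t=5 v=4: → [5,11),[0,6); WM=2
i=5 t=14 v=1: → [10,16); WM=2
i=6 t=15 v=9: → [15,21),[10,16); WM=2
i=7 t=18 v=9: → [15,21); WM=16; [0,6) fires=8 [5,11) fires=4 [10,16) fires=9
i=8 t=17 v=5: → [15,21); WM=16
i=9 t=17 v=8: → [15,21); WM=16
i=10 t=4 v=8: DROP (t<16-3); WM=16
i=11 t=19 v=4: → [15,21); WM=17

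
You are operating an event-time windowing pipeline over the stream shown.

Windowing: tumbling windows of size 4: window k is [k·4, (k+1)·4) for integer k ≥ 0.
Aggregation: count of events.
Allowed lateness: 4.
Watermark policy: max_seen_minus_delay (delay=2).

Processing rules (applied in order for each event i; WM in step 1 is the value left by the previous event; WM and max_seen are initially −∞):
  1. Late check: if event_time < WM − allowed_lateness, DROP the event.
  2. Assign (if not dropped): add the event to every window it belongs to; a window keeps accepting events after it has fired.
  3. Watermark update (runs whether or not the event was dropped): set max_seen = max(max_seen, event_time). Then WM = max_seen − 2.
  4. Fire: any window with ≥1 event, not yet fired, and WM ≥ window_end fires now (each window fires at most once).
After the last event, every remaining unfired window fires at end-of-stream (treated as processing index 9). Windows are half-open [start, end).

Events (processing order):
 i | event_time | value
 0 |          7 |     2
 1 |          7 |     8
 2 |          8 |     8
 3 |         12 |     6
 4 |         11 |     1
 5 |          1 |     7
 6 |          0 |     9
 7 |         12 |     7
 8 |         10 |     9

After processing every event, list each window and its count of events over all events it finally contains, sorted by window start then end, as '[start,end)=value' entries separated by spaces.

[4,8)=2 [8,12)=3 [12,16)=2

i=0 t=7 v=2: → [4,8); WM=5
i=1 t=7 v=8: → [4,8); WM=5
i=2 t=8 v=8: → [8,12); WM=6
i=3 t=12 v=6: → [12,16); WM=10; [4,8) fires=2
i=4 t=11 v=1: → [8,12); WM=10
i=5 t=1 v=7: DROP (t<10-4); WM=10
i=6 t=0 v=9: DROP (t<10-4); WM=10
i=7 t=12 v=7: → [12,16); WM=10
i=8 t=10 v=9: → [8,12); WM=10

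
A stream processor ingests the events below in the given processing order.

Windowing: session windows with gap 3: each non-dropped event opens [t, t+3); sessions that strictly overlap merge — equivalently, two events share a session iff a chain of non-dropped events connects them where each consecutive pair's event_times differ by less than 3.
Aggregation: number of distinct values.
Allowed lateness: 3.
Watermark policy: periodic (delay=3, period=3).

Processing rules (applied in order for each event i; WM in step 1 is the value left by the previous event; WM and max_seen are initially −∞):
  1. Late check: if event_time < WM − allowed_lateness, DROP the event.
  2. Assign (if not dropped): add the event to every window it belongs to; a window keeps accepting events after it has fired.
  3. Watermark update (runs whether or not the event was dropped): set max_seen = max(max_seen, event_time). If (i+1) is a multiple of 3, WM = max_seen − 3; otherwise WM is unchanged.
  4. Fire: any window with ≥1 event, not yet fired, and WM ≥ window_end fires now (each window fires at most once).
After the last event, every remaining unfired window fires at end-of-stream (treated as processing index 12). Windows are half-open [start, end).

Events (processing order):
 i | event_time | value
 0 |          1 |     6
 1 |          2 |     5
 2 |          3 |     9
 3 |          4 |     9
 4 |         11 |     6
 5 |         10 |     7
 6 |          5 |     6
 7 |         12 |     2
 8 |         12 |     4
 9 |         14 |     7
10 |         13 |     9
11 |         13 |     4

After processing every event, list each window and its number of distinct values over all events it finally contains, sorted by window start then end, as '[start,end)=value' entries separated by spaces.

i=0 t=1 v=6: → [1,4); WM=−∞
i=1 t=2 v=5: → [1,5); WM=−∞
i=2 t=3 v=9: → [1,6); WM=0
i=3 t=4 v=9: → [1,7); WM=0
i=4 t=11 v=6: → [11,14); WM=0
i=5 t=10 v=7: → [10,14); WM=8
i=6 t=5 v=6: → [1,8); WM=8
i=7 t=12 v=2: → [10,15); WM=8
i=8 t=12 v=4: → [10,15); WM=9
i=9 t=14 v=7: → [10,17); WM=9
i=10 t=13 v=9: → [10,17); WM=9
i=11 t=13 v=4: → [10,17); WM=11

[1,8)=3 [10,17)=5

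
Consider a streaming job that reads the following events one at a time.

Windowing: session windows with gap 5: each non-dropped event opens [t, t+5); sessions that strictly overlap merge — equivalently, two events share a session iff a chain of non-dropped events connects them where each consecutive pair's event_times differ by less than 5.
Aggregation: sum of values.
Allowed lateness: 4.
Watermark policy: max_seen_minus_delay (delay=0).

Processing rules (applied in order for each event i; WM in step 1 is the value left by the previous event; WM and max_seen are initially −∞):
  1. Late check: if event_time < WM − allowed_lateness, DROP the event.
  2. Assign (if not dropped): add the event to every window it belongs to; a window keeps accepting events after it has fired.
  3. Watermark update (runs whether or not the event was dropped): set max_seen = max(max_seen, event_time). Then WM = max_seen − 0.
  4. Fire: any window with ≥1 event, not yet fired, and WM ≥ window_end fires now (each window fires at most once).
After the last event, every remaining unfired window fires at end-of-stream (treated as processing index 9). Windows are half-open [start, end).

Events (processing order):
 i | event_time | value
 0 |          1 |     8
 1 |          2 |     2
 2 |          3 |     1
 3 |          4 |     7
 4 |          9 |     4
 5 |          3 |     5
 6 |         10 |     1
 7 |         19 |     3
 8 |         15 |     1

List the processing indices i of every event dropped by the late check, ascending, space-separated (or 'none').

5

i=0 t=1 v=8: → [1,6); WM=1
i=1 t=2 v=2: → [1,7); WM=2
i=2 t=3 v=1: → [1,8); WM=3
i=3 t=4 v=7: → [1,9); WM=4
i=4 t=9 v=4: → [9,14); WM=9
i=5 t=3 v=5: DROP (t<9-4); WM=9
i=6 t=10 v=1: → [9,15); WM=10
i=7 t=19 v=3: → [19,24); WM=19
i=8 t=15 v=1: → [15,24); WM=19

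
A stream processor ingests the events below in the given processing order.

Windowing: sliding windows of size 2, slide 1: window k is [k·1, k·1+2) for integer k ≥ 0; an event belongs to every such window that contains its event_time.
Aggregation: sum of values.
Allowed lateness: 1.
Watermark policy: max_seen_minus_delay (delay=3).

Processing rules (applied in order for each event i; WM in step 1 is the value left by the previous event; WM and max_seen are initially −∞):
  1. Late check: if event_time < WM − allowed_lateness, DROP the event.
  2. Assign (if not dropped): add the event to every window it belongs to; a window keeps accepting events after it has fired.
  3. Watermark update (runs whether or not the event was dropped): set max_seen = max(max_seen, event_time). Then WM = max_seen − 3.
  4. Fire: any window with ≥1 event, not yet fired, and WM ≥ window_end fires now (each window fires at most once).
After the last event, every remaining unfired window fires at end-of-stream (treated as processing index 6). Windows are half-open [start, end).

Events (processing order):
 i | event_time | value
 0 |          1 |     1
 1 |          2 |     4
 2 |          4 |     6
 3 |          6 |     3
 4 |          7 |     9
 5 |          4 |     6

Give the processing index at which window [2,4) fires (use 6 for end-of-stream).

i=0 t=1 v=1: → [1,3),[0,2); WM=-2
i=1 t=2 v=4: → [2,4),[1,3); WM=-1
i=2 t=4 v=6: → [4,6),[3,5); WM=1
i=3 t=6 v=3: → [6,8),[5,7); WM=3; [0,2) fires=1 [1,3) fires=5
i=4 t=7 v=9: → [7,9),[6,8); WM=4; [2,4) fires=4
i=5 t=4 v=6: → [4,6),[3,5); WM=4

4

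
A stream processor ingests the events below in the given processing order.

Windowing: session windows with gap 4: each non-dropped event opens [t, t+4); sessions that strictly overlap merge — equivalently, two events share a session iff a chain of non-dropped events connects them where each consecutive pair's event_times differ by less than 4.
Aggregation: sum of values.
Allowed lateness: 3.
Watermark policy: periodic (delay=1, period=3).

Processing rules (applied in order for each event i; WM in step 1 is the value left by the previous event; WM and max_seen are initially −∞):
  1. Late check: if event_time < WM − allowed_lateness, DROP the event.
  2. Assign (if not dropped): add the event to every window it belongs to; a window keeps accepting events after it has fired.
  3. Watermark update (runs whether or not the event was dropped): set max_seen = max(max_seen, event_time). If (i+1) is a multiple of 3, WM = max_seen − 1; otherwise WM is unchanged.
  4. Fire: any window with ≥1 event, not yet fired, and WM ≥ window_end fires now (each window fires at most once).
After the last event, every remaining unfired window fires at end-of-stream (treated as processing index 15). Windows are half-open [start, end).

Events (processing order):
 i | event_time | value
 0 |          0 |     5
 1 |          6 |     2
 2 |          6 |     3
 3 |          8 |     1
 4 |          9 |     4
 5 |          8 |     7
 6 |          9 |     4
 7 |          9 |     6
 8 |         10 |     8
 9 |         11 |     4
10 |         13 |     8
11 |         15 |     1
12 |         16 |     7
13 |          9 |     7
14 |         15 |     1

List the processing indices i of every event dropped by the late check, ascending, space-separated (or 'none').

i=0 t=0 v=5: → [0,4); WM=−∞
i=1 t=6 v=2: → [6,10); WM=−∞
i=2 t=6 v=3: → [6,10); WM=5
i=3 t=8 v=1: → [6,12); WM=5
i=4 t=9 v=4: → [6,13); WM=5
i=5 t=8 v=7: → [6,13); WM=8
i=6 t=9 v=4: → [6,13); WM=8
i=7 t=9 v=6: → [6,13); WM=8
i=8 t=10 v=8: → [6,14); WM=9
i=9 t=11 v=4: → [6,15); WM=9
i=10 t=13 v=8: → [6,17); WM=9
i=11 t=15 v=1: → [6,19); WM=14
i=12 t=16 v=7: → [6,20); WM=14
i=13 t=9 v=7: DROP (t<14-3); WM=14
i=14 t=15 v=1: → [6,20); WM=15

13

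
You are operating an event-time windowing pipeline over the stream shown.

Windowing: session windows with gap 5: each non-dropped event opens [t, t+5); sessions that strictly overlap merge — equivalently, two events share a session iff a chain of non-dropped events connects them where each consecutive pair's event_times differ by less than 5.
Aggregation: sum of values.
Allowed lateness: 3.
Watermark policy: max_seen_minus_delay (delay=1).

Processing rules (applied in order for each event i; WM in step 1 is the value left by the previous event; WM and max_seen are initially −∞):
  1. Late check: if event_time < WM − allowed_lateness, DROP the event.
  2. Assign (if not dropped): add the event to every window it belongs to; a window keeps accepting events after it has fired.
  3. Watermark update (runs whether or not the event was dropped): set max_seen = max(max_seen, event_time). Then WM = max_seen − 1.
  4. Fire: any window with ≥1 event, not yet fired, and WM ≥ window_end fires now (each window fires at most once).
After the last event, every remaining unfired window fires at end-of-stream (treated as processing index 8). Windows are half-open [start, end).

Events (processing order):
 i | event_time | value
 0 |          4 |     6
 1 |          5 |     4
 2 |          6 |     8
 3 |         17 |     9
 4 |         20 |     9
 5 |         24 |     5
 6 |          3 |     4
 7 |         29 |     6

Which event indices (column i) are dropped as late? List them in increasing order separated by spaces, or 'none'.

6

i=0 t=4 v=6: → [4,9); WM=3
i=1 t=5 v=4: → [4,10); WM=4
i=2 t=6 v=8: → [4,11); WM=5
i=3 t=17 v=9: → [17,22); WM=16
i=4 t=20 v=9: → [17,25); WM=19
i=5 t=24 v=5: → [17,29); WM=23
i=6 t=3 v=4: DROP (t<23-3); WM=23
i=7 t=29 v=6: → [29,34); WM=28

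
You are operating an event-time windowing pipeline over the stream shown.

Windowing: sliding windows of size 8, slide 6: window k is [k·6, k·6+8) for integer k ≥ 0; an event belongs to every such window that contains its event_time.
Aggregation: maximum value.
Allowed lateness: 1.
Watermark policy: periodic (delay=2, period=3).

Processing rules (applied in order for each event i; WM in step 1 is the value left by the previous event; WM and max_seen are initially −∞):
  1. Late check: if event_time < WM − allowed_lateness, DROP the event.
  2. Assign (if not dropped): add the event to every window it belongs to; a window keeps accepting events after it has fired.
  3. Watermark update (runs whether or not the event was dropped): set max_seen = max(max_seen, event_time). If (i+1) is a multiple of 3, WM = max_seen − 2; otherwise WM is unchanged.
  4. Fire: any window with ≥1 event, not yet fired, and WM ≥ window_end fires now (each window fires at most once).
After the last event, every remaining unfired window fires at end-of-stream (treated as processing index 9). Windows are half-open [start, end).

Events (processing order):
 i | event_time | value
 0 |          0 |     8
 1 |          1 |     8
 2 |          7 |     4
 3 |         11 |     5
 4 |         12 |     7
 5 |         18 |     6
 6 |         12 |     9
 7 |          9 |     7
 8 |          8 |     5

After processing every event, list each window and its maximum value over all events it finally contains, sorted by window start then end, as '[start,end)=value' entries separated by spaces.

i=0 t=0 v=8: → [0,8); WM=−∞
i=1 t=1 v=8: → [0,8); WM=−∞
i=2 t=7 v=4: → [6,14),[0,8); WM=5
i=3 t=11 v=5: → [6,14); WM=5
i=4 t=12 v=7: → [12,20),[6,14); WM=5
i=5 t=18 v=6: → [18,26),[12,20); WM=16; [0,8) fires=8 [6,14) fires=7
i=6 t=12 v=9: DROP (t<16-1); WM=16
i=7 t=9 v=7: DROP (t<16-1); WM=16
i=8 t=8 v=5: DROP (t<16-1); WM=16

[0,8)=8 [6,14)=7 [12,20)=7 [18,26)=6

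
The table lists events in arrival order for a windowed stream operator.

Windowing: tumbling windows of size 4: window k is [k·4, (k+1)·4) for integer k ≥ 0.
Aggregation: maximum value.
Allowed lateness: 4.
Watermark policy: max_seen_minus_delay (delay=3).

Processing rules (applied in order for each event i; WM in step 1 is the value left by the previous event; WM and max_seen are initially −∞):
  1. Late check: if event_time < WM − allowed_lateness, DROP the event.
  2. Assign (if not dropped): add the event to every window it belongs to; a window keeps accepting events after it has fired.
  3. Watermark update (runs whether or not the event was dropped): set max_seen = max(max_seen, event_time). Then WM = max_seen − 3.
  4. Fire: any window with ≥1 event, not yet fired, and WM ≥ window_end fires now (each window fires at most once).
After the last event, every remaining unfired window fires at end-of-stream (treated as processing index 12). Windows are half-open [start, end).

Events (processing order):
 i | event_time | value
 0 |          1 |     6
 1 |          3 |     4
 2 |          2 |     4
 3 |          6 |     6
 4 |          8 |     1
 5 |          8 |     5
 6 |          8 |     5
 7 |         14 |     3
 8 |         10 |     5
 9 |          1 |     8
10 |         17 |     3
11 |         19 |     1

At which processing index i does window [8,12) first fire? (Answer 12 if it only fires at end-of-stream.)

10

i=0 t=1 v=6: → [0,4); WM=-2
i=1 t=3 v=4: → [0,4); WM=0
i=2 t=2 v=4: → [0,4); WM=0
i=3 t=6 v=6: → [4,8); WM=3
i=4 t=8 v=1: → [8,12); WM=5; [0,4) fires=6
i=5 t=8 v=5: → [8,12); WM=5
i=6 t=8 v=5: → [8,12); WM=5
i=7 t=14 v=3: → [12,16); WM=11; [4,8) fires=6
i=8 t=10 v=5: → [8,12); WM=11
i=9 t=1 v=8: DROP (t<11-4); WM=11
i=10 t=17 v=3: → [16,20); WM=14; [8,12) fires=5
i=11 t=19 v=1: → [16,20); WM=16; [12,16) fires=3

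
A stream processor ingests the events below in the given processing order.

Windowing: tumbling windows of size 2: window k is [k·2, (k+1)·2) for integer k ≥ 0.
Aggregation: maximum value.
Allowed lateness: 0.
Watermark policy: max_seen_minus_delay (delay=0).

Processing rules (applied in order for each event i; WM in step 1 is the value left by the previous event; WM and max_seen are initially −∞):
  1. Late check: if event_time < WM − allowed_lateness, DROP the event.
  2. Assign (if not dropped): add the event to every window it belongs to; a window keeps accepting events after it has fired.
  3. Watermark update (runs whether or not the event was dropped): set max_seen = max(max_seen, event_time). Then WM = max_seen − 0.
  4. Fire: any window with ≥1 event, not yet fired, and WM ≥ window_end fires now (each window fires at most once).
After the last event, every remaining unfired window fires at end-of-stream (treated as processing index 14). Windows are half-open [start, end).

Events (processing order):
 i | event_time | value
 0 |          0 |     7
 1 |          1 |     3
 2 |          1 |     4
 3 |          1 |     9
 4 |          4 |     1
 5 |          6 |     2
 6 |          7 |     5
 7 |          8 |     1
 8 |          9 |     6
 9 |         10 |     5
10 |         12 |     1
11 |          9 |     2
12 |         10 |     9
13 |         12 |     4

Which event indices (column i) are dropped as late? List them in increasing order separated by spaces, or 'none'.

i=0 t=0 v=7: → [0,2); WM=0
i=1 t=1 v=3: → [0,2); WM=1
i=2 t=1 v=4: → [0,2); WM=1
i=3 t=1 v=9: → [0,2); WM=1
i=4 t=4 v=1: → [4,6); WM=4; [0,2) fires=9
i=5 t=6 v=2: → [6,8); WM=6; [4,6) fires=1
i=6 t=7 v=5: → [6,8); WM=7
i=7 t=8 v=1: → [8,10); WM=8; [6,8) fires=5
i=8 t=9 v=6: → [8,10); WM=9
i=9 t=10 v=5: → [10,12); WM=10; [8,10) fires=6
i=10 t=12 v=1: → [12,14); WM=12; [10,12) fires=5
i=11 t=9 v=2: DROP (t<12-0); WM=12
i=12 t=10 v=9: DROP (t<12-0); WM=12
i=13 t=12 v=4: → [12,14); WM=12

11 12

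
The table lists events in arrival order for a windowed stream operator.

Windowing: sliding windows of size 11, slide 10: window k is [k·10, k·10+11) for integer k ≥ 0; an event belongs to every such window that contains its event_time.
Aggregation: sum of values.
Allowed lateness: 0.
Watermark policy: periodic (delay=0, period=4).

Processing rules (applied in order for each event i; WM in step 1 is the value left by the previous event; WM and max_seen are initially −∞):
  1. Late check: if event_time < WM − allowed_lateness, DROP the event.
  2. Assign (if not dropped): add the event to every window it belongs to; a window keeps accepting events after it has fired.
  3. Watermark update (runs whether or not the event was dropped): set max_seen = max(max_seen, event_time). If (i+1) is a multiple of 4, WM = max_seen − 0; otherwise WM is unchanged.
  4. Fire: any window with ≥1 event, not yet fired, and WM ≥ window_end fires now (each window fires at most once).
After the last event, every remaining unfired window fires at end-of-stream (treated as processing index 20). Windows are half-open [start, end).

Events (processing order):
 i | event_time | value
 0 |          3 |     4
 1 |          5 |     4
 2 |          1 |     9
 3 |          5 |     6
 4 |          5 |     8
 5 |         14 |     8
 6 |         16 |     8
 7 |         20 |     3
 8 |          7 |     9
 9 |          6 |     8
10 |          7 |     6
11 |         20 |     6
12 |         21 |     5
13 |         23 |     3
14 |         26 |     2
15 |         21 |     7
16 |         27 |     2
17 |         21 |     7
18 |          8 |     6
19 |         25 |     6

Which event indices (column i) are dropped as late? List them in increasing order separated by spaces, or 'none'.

i=0 t=3 v=4: → [0,11); WM=−∞
i=1 t=5 v=4: → [0,11); WM=−∞
i=2 t=1 v=9: → [0,11); WM=−∞
i=3 t=5 v=6: → [0,11); WM=5
i=4 t=5 v=8: → [0,11); WM=5
i=5 t=14 v=8: → [10,21); WM=5
i=6 t=16 v=8: → [10,21); WM=5
i=7 t=20 v=3: → [20,31),[10,21); WM=20; [0,11) fires=31
i=8 t=7 v=9: DROP (t<20-0); WM=20
i=9 t=6 v=8: DROP (t<20-0); WM=20
i=10 t=7 v=6: DROP (t<20-0); WM=20
i=11 t=20 v=6: → [20,31),[10,21); WM=20
i=12 t=21 v=5: → [20,31); WM=20
i=13 t=23 v=3: → [20,31); WM=20
i=14 t=26 v=2: → [20,31); WM=20
i=15 t=21 v=7: → [20,31); WM=26; [10,21) fires=25
i=16 t=27 v=2: → [20,31); WM=26
i=17 t=21 v=7: DROP (t<26-0); WM=26
i=18 t=8 v=6: DROP (t<26-0); WM=26
i=19 t=25 v=6: DROP (t<26-0); WM=27

8 9 10 17 18 19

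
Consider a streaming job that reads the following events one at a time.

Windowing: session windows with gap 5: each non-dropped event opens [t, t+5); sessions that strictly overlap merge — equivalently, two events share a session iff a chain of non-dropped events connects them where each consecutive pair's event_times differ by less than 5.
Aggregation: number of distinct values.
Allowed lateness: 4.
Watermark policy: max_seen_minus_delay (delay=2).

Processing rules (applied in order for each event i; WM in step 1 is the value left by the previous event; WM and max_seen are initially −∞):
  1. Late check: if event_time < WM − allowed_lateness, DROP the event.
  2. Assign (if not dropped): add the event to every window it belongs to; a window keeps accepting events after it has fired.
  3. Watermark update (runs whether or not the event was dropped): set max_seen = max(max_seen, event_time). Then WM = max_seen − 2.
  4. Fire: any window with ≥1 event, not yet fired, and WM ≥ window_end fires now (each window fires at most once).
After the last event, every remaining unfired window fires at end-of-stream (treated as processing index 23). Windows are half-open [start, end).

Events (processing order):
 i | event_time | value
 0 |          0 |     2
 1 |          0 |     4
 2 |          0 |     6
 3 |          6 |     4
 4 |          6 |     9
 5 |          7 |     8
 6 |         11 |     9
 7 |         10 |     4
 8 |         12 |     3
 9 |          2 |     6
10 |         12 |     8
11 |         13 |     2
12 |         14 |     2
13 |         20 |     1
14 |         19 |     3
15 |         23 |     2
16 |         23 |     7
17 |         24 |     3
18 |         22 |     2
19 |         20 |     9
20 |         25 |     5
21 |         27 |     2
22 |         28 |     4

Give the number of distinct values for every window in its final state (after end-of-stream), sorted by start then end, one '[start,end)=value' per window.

i=0 t=0 v=2: → [0,5); WM=-2
i=1 t=0 v=4: → [0,5); WM=-2
i=2 t=0 v=6: → [0,5); WM=-2
i=3 t=6 v=4: → [6,11); WM=4
i=4 t=6 v=9: → [6,11); WM=4
i=5 t=7 v=8: → [6,12); WM=5
i=6 t=11 v=9: → [6,16); WM=9
i=7 t=10 v=4: → [6,16); WM=9
i=8 t=12 v=3: → [6,17); WM=10
i=9 t=2 v=6: DROP (t<10-4); WM=10
i=10 t=12 v=8: → [6,17); WM=10
i=11 t=13 v=2: → [6,18); WM=11
i=12 t=14 v=2: → [6,19); WM=12
i=13 t=20 v=1: → [20,25); WM=18
i=14 t=19 v=3: → [19,25); WM=18
i=15 t=23 v=2: → [19,28); WM=21
i=16 t=23 v=7: → [19,28); WM=21
i=17 t=24 v=3: → [19,29); WM=22
i=18 t=22 v=2: → [19,29); WM=22
i=19 t=20 v=9: → [19,29); WM=22
i=20 t=25 v=5: → [19,30); WM=23
i=21 t=27 v=2: → [19,32); WM=25
i=22 t=28 v=4: → [19,33); WM=26

[0,5)=3 [6,19)=5 [19,33)=7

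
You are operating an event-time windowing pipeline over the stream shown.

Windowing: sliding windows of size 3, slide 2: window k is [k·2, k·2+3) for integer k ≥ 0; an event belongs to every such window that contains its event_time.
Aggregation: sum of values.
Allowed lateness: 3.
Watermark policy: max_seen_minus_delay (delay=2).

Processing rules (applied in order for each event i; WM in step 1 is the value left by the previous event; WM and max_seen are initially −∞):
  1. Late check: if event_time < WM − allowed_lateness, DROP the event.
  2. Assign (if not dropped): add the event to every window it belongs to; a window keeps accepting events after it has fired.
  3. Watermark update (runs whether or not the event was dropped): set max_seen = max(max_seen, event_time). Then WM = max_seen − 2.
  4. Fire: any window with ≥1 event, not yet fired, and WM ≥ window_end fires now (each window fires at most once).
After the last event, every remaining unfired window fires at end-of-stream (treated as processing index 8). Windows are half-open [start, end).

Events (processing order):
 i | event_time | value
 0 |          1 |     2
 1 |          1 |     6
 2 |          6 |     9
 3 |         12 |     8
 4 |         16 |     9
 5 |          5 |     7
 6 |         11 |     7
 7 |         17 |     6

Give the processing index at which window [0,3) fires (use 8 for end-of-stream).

i=0 t=1 v=2: → [0,3); WM=-1
i=1 t=1 v=6: → [0,3); WM=-1
i=2 t=6 v=9: → [6,9),[4,7); WM=4; [0,3) fires=8
i=3 t=12 v=8: → [12,15),[10,13); WM=10; [4,7) fires=9 [6,9) fires=9
i=4 t=16 v=9: → [16,19),[14,17); WM=14; [10,13) fires=8
i=5 t=5 v=7: DROP (t<14-3); WM=14
i=6 t=11 v=7: → [10,13); WM=14
i=7 t=17 v=6: → [16,19); WM=15; [12,15) fires=8

2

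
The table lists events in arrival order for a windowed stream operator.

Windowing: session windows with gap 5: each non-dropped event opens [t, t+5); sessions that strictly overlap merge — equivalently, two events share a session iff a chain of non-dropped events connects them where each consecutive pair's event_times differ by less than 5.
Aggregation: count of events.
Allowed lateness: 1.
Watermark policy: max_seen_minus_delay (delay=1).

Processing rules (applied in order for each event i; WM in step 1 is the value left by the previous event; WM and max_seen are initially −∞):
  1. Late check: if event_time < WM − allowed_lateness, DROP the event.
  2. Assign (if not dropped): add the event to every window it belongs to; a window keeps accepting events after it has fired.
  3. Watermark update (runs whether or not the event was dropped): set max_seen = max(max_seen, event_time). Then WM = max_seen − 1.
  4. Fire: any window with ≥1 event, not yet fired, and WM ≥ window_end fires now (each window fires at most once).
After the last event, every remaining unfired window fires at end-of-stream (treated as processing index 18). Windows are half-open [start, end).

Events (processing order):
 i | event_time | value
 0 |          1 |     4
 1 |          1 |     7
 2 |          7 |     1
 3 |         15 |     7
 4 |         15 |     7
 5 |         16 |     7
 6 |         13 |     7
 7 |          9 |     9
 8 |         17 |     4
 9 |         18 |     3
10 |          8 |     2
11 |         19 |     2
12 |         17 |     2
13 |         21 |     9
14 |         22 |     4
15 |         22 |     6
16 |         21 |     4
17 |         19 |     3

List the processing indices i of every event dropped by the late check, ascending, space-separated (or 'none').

i=0 t=1 v=4: → [1,6); WM=0
i=1 t=1 v=7: → [1,6); WM=0
i=2 t=7 v=1: → [7,12); WM=6
i=3 t=15 v=7: → [15,20); WM=14
i=4 t=15 v=7: → [15,20); WM=14
i=5 t=16 v=7: → [15,21); WM=15
i=6 t=13 v=7: DROP (t<15-1); WM=15
i=7 t=9 v=9: DROP (t<15-1); WM=15
i=8 t=17 v=4: → [15,22); WM=16
i=9 t=18 v=3: → [15,23); WM=17
i=10 t=8 v=2: DROP (t<17-1); WM=17
i=11 t=19 v=2: → [15,24); WM=18
i=12 t=17 v=2: → [15,24); WM=18
i=13 t=21 v=9: → [15,26); WM=20
i=14 t=22 v=4: → [15,27); WM=21
i=15 t=22 v=6: → [15,27); WM=21
i=16 t=21 v=4: → [15,27); WM=21
i=17 t=19 v=3: DROP (t<21-1); WM=21

6 7 10 17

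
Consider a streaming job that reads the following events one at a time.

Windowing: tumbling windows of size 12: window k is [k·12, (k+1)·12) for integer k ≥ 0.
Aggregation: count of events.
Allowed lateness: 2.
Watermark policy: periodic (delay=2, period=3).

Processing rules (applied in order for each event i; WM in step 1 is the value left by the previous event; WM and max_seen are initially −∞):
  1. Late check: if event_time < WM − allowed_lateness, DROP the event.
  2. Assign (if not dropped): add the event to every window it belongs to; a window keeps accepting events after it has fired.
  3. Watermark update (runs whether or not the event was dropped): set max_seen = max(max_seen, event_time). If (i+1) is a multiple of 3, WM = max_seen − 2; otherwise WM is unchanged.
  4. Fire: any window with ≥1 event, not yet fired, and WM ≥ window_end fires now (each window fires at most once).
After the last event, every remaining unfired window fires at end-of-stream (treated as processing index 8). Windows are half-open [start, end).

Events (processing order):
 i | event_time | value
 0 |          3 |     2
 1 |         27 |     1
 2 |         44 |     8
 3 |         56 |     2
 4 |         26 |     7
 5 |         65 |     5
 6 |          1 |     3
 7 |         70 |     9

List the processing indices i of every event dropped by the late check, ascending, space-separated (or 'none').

i=0 t=3 v=2: → [0,12); WM=−∞
i=1 t=27 v=1: → [24,36); WM=−∞
i=2 t=44 v=8: → [36,48); WM=42; [0,12) fires=1 [24,36) fires=1
i=3 t=56 v=2: → [48,60); WM=42
i=4 t=26 v=7: DROP (t<42-2); WM=42
i=5 t=65 v=5: → [60,72); WM=63; [36,48) fires=1 [48,60) fires=1
i=6 t=1 v=3: DROP (t<63-2); WM=63
i=7 t=70 v=9: → [60,72); WM=63

4 6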